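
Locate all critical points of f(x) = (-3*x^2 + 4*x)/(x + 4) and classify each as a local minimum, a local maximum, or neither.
f'(x) = (-3*x^2 - 24*x + 16)/(x^2 + 8*x + 16)

Solve f'(x) = 0:
  f'(x) = -(3*x^2 + 24*x - 16)/(x + 4)^2; the denominator is positive wherever f is defined, so f'(x) = 0 ⇔ -3*x^2 - 24*x + 16 = 0.
  3*x^2 + 24*x - 16 = 0 has no rational roots; quadratic formula: x = (-24 ± √768)/6.
  ⇒ x = -8*sqrt(3)/3 - 4 ≈ -8.6188, -4 + 8*sqrt(3)/3 ≈ 0.6188

f''(x) = -128/(x^3 + 12*x^2 + 48*x + 64)
Second-derivative test at each critical point:
  f''(-8.6188) = 1.2990 > 0 → local minimum
  f''(0.6188) = -1.2990 < 0 → local maximum

Critical points: x = -8*sqrt(3)/3 - 4 ≈ -8.6188 (local minimum); x = -4 + 8*sqrt(3)/3 ≈ 0.6188 (local maximum)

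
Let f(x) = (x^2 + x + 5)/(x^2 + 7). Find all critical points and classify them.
f'(x) = (-x^2 + 4*x + 7)/(x^4 + 14*x^2 + 49)

Solve f'(x) = 0:
  f'(x) = -(x^2 - 4*x - 7)/(x^2 + 7)^2; the denominator is positive wherever f is defined, so f'(x) = 0 ⇔ -x^2 + 4*x + 7 = 0.
  x^2 - 4*x - 7 = 0 has no rational roots; quadratic formula: x = (4 ± √44)/2.
  ⇒ x = 2 - sqrt(11) ≈ -1.3166, 2 + sqrt(11) ≈ 5.3166

f''(x) = 2*(x^3 - 6*x^2 - 21*x + 14)/(x^6 + 21*x^4 + 147*x^2 + 343)
Second-derivative test at each critical point:
  f''(-1.3166) = 0.0870 > 0 → local minimum
  f''(5.3166) = -0.0053 < 0 → local maximum

Critical points: x = 2 - sqrt(11) ≈ -1.3166 (local minimum); x = 2 + sqrt(11) ≈ 5.3166 (local maximum)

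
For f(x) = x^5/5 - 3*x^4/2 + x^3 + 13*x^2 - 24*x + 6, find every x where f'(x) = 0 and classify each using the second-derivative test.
f'(x) = x^4 - 6*x^3 + 3*x^2 + 26*x - 24

Solve f'(x) = 0:
  Factor: x^4 - 6*x^3 + 3*x^2 + 26*x - 24 = (x - 4)*(x - 3)*(x - 1)*(x + 2) = 0.
  ⇒ x = -2, 1, 3, 4

f''(x) = 4*x^3 - 18*x^2 + 6*x + 26
Second-derivative test at each critical point:
  f''(-2) = -90 < 0 → local maximum
  f''(1) = 18 > 0 → local minimum
  f''(3) = -10 < 0 → local maximum
  f''(4) = 18 > 0 → local minimum

Critical points: x = -2 (local maximum); x = 1 (local minimum); x = 3 (local maximum); x = 4 (local minimum)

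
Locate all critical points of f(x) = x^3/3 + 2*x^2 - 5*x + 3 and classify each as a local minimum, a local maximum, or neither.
f'(x) = x^2 + 4*x - 5

Solve f'(x) = 0:
  Factor: x^2 + 4*x - 5 = (x - 1)*(x + 5) = 0.
  ⇒ x = -5, 1

f''(x) = 2*x + 4
Second-derivative test at each critical point:
  f''(-5) = -6 < 0 → local maximum
  f''(1) = 6 > 0 → local minimum

Critical points: x = -5 (local maximum); x = 1 (local minimum)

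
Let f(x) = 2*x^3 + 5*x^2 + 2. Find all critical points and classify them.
f'(x) = 2*x*(3*x + 5)

Solve f'(x) = 0:
  Factor: 6*x^2 + 10*x = 2*x*(3*x + 5) = 0.
  ⇒ x = -5/3, 0

f''(x) = 12*x + 10
Second-derivative test at each critical point:
  f''(-5/3) = -10 < 0 → local maximum
  f''(0) = 10 > 0 → local minimum

Critical points: x = -5/3 (local maximum); x = 0 (local minimum)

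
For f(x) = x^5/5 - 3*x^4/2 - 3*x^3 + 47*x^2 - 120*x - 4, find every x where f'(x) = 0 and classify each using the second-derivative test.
f'(x) = x^4 - 6*x^3 - 9*x^2 + 94*x - 120

Solve f'(x) = 0:
  Factor: x^4 - 6*x^3 - 9*x^2 + 94*x - 120 = (x - 5)*(x - 3)*(x - 2)*(x + 4) = 0.
  ⇒ x = -4, 2, 3, 5

f''(x) = 4*x^3 - 18*x^2 - 18*x + 94
Second-derivative test at each critical point:
  f''(-4) = -378 < 0 → local maximum
  f''(2) = 18 > 0 → local minimum
  f''(3) = -14 < 0 → local maximum
  f''(5) = 54 > 0 → local minimum

Critical points: x = -4 (local maximum); x = 2 (local minimum); x = 3 (local maximum); x = 5 (local minimum)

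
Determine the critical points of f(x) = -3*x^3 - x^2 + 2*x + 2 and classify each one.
f'(x) = -9*x^2 - 2*x + 2

Solve f'(x) = 0:
  9*x^2 + 2*x - 2 = 0 has no rational roots; quadratic formula: x = (-2 ± √76)/18.
  ⇒ x = -sqrt(19)/9 - 1/9 ≈ -0.5954, -1/9 + sqrt(19)/9 ≈ 0.3732

f''(x) = -18*x - 2
Second-derivative test at each critical point:
  f''(-0.5954) = 8.7178 > 0 → local minimum
  f''(0.3732) = -8.7178 < 0 → local maximum

Critical points: x = -sqrt(19)/9 - 1/9 ≈ -0.5954 (local minimum); x = -1/9 + sqrt(19)/9 ≈ 0.3732 (local maximum)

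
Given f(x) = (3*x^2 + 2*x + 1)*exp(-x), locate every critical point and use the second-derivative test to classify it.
f'(x) = (-3*x^2 + 4*x + 1)*exp(-x)

Solve f'(x) = 0:
  f'(x) = (-3*x^2 + 4*x + 1)·exp(-x) and exp(-x) > 0 for every x, so f'(x) = 0 ⇔ -3*x^2 + 4*x + 1 = 0.
  3*x^2 - 4*x - 1 = 0 has no rational roots; quadratic formula: x = (4 ± √28)/6.
  ⇒ x = 2/3 - sqrt(7)/3 ≈ -0.2153, 2/3 + sqrt(7)/3 ≈ 1.5486

f''(x) = (3*x^2 - 10*x + 3)*exp(-x)
Second-derivative test at each critical point:
  f''(-0.2153) = 6.5624 > 0 → local minimum
  f''(1.5486) = -1.1247 < 0 → local maximum

Critical points: x = 2/3 - sqrt(7)/3 ≈ -0.2153 (local minimum); x = 2/3 + sqrt(7)/3 ≈ 1.5486 (local maximum)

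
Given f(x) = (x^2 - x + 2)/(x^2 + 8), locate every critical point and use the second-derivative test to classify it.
f'(x) = (x^2 + 12*x - 8)/(x^4 + 16*x^2 + 64)

Solve f'(x) = 0:
  f'(x) = (x^2 + 12*x - 8)/(x^2 + 8)^2; the denominator is positive wherever f is defined, so f'(x) = 0 ⇔ x^2 + 12*x - 8 = 0.
  x^2 + 12*x - 8 = 0 has no rational roots; quadratic formula: x = (-12 ± √176)/2.
  ⇒ x = -2*sqrt(11) - 6 ≈ -12.6332, -6 + 2*sqrt(11) ≈ 0.6332

f''(x) = 2*(-x^3 - 18*x^2 + 24*x + 48)/(x^6 + 24*x^4 + 192*x^2 + 512)
Second-derivative test at each critical point:
  f''(-12.6332) = -4.723e-04 < 0 → local maximum
  f''(0.6332) = 0.1880 > 0 → local minimum

Critical points: x = -2*sqrt(11) - 6 ≈ -12.6332 (local maximum); x = -6 + 2*sqrt(11) ≈ 0.6332 (local minimum)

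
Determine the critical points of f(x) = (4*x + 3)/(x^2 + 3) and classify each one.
f'(x) = 2*(-2*x^2 - 3*x + 6)/(x^4 + 6*x^2 + 9)

Solve f'(x) = 0:
  f'(x) = -2*(2*x^2 + 3*x - 6)/(x^2 + 3)^2; the denominator is positive wherever f is defined, so f'(x) = 0 ⇔ -4*x^2 - 6*x + 12 = 0.
  Factor: -4*x^2 - 6*x + 12 = -2*(2*x^2 + 3*x - 6); 2*x^2 + 3*x - 6 = 0 has no rational roots; quadratic formula: x = (-3 ± √57)/4.
  ⇒ x = -sqrt(57)/4 - 3/4 ≈ -2.6375, -3/4 + sqrt(57)/4 ≈ 1.1375

f''(x) = 2*(4*x^2*(4*x + 3) - 3*(4*x + 1)*(x^2 + 3))/(x^2 + 3)^3
Second-derivative test at each critical point:
  f''(-2.6375) = 0.1523 > 0 → local minimum
  f''(1.1375) = -0.8190 < 0 → local maximum

Critical points: x = -sqrt(57)/4 - 3/4 ≈ -2.6375 (local minimum); x = -3/4 + sqrt(57)/4 ≈ 1.1375 (local maximum)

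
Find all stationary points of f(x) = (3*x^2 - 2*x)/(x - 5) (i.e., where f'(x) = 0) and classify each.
f'(x) = (3*x^2 - 30*x + 10)/(x^2 - 10*x + 25)

Solve f'(x) = 0:
  f'(x) = (3*x^2 - 30*x + 10)/(x - 5)^2; the denominator is positive wherever f is defined, so f'(x) = 0 ⇔ 3*x^2 - 30*x + 10 = 0.
  3*x^2 - 30*x + 10 = 0 has no rational roots; quadratic formula: x = (30 ± √780)/6.
  ⇒ x = 5 - sqrt(195)/3 ≈ 0.3453, sqrt(195)/3 + 5 ≈ 9.6547

f''(x) = 130/(x^3 - 15*x^2 + 75*x - 125)
Second-derivative test at each critical point:
  f''(0.3453) = -1.2890 < 0 → local maximum
  f''(9.6547) = 1.2890 > 0 → local minimum

Critical points: x = 5 - sqrt(195)/3 ≈ 0.3453 (local maximum); x = sqrt(195)/3 + 5 ≈ 9.6547 (local minimum)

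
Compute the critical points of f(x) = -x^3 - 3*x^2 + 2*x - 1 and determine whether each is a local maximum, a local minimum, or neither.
f'(x) = -3*x^2 - 6*x + 2

Solve f'(x) = 0:
  3*x^2 + 6*x - 2 = 0 has no rational roots; quadratic formula: x = (-6 ± √60)/6.
  ⇒ x = -sqrt(15)/3 - 1 ≈ -2.2910, -1 + sqrt(15)/3 ≈ 0.2910

f''(x) = -6*x - 6
Second-derivative test at each critical point:
  f''(-2.2910) = 7.7460 > 0 → local minimum
  f''(0.2910) = -7.7460 < 0 → local maximum

Critical points: x = -sqrt(15)/3 - 1 ≈ -2.2910 (local minimum); x = -1 + sqrt(15)/3 ≈ 0.2910 (local maximum)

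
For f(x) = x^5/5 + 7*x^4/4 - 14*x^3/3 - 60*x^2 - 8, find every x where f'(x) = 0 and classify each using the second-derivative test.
f'(x) = x*(x^3 + 7*x^2 - 14*x - 120)

Solve f'(x) = 0:
  Factor: x^4 + 7*x^3 - 14*x^2 - 120*x = x*(x - 4)*(x + 5)*(x + 6) = 0.
  ⇒ x = -6, -5, 0, 4

f''(x) = 4*x^3 + 21*x^2 - 28*x - 120
Second-derivative test at each critical point:
  f''(-6) = -60 < 0 → local maximum
  f''(-5) = 45 > 0 → local minimum
  f''(0) = -120 < 0 → local maximum
  f''(4) = 360 > 0 → local minimum

Critical points: x = -6 (local maximum); x = -5 (local minimum); x = 0 (local maximum); x = 4 (local minimum)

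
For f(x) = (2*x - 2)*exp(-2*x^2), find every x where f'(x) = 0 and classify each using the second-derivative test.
f'(x) = 2*(-4*x*(x - 1) + 1)*exp(-2*x^2)

Solve f'(x) = 0:
  f'(x) = (-8*x^2 + 8*x + 2)·exp(-2*x^2) and exp(-2*x^2) > 0 for every x, so f'(x) = 0 ⇔ -8*x^2 + 8*x + 2 = 0.
  Factor: -8*x^2 + 8*x + 2 = -2*(4*x^2 - 4*x - 1); 4*x^2 - 4*x - 1 = 0 has no rational roots; quadratic formula: x = (4 ± √32)/8.
  ⇒ x = 1/2 - sqrt(2)/2 ≈ -0.2071, 1/2 + sqrt(2)/2 ≈ 1.2071

f''(x) = 8*(4*x^2*(x - 1) - 3*x + 1)*exp(-2*x^2)
Second-derivative test at each critical point:
  f''(-0.2071) = 10.3836 > 0 → local minimum
  f''(1.2071) = -0.6137 < 0 → local maximum

Critical points: x = 1/2 - sqrt(2)/2 ≈ -0.2071 (local minimum); x = 1/2 + sqrt(2)/2 ≈ 1.2071 (local maximum)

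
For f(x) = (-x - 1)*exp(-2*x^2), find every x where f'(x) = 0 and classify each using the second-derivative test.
f'(x) = (4*x*(x + 1) - 1)*exp(-2*x^2)

Solve f'(x) = 0:
  f'(x) = (4*x^2 + 4*x - 1)·exp(-2*x^2) and exp(-2*x^2) > 0 for every x, so f'(x) = 0 ⇔ 4*x^2 + 4*x - 1 = 0.
  4*x^2 + 4*x - 1 = 0 has no rational roots; quadratic formula: x = (-4 ± √32)/8.
  ⇒ x = -sqrt(2)/2 - 1/2 ≈ -1.2071, -1/2 + sqrt(2)/2 ≈ 0.2071

f''(x) = 4*(-4*x^2*(x + 1) + 3*x + 1)*exp(-2*x^2)
Second-derivative test at each critical point:
  f''(-1.2071) = -0.3069 < 0 → local maximum
  f''(0.2071) = 5.1918 > 0 → local minimum

Critical points: x = -sqrt(2)/2 - 1/2 ≈ -1.2071 (local maximum); x = -1/2 + sqrt(2)/2 ≈ 0.2071 (local minimum)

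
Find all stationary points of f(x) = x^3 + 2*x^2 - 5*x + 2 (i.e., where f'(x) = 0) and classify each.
f'(x) = 3*x^2 + 4*x - 5

Solve f'(x) = 0:
  3*x^2 + 4*x - 5 = 0 has no rational roots; quadratic formula: x = (-4 ± √76)/6.
  ⇒ x = -sqrt(19)/3 - 2/3 ≈ -2.1196, -2/3 + sqrt(19)/3 ≈ 0.7863

f''(x) = 6*x + 4
Second-derivative test at each critical point:
  f''(-2.1196) = -8.7178 < 0 → local maximum
  f''(0.7863) = 8.7178 > 0 → local minimum

Critical points: x = -sqrt(19)/3 - 2/3 ≈ -2.1196 (local maximum); x = -2/3 + sqrt(19)/3 ≈ 0.7863 (local minimum)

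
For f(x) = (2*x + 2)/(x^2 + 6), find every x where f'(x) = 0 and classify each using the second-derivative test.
f'(x) = 2*(x^2 - 2*x*(x + 1) + 6)/(x^2 + 6)^2

Solve f'(x) = 0:
  f'(x) = -2*(x^2 + 2*x - 6)/(x^2 + 6)^2; the denominator is positive wherever f is defined, so f'(x) = 0 ⇔ -2*x^2 - 4*x + 12 = 0.
  Factor: -2*x^2 - 4*x + 12 = -2*(x^2 + 2*x - 6); x^2 + 2*x - 6 = 0 has no rational roots; quadratic formula: x = (-2 ± √28)/2.
  ⇒ x = -sqrt(7) - 1 ≈ -3.6458, -1 + sqrt(7) ≈ 1.6458

f''(x) = 4*(4*x^2*(x + 1) - (3*x + 1)*(x^2 + 6))/(x^2 + 6)^3
Second-derivative test at each critical point:
  f''(-3.6458) = 0.0284 > 0 → local minimum
  f''(1.6458) = -0.1395 < 0 → local maximum

Critical points: x = -sqrt(7) - 1 ≈ -3.6458 (local minimum); x = -1 + sqrt(7) ≈ 1.6458 (local maximum)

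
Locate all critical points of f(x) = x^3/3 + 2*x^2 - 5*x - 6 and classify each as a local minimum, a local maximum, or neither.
f'(x) = x^2 + 4*x - 5

Solve f'(x) = 0:
  Factor: x^2 + 4*x - 5 = (x - 1)*(x + 5) = 0.
  ⇒ x = -5, 1

f''(x) = 2*x + 4
Second-derivative test at each critical point:
  f''(-5) = -6 < 0 → local maximum
  f''(1) = 6 > 0 → local minimum

Critical points: x = -5 (local maximum); x = 1 (local minimum)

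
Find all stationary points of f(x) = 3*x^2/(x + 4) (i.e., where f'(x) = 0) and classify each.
f'(x) = 3*x*(x + 8)/(x^2 + 8*x + 16)

Solve f'(x) = 0:
  f'(x) = 3*x*(x + 8)/(x + 4)^2; the denominator is positive wherever f is defined, so f'(x) = 0 ⇔ 3*x^2 + 24*x = 0.
  Factor: 3*x^2 + 24*x = 3*x*(x + 8) = 0.
  ⇒ x = -8, 0

f''(x) = 96/(x^3 + 12*x^2 + 48*x + 64)
Second-derivative test at each critical point:
  f''(-8) = -3/2 < 0 → local maximum
  f''(0) = 3/2 > 0 → local minimum

Critical points: x = -8 (local maximum); x = 0 (local minimum)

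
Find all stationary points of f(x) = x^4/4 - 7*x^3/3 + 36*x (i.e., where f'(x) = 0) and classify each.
f'(x) = x^3 - 7*x^2 + 36

Solve f'(x) = 0:
  Factor: x^3 - 7*x^2 + 36 = (x - 6)*(x - 3)*(x + 2) = 0.
  ⇒ x = -2, 3, 6

f''(x) = x*(3*x - 14)
Second-derivative test at each critical point:
  f''(-2) = 40 > 0 → local minimum
  f''(3) = -15 < 0 → local maximum
  f''(6) = 24 > 0 → local minimum

Critical points: x = -2 (local minimum); x = 3 (local maximum); x = 6 (local minimum)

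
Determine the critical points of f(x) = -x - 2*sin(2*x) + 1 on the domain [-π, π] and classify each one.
f'(x) = 8*sin(x)^2 - 5

Solve f'(x) = 0 on [-π, π]:
  f'(x) = 0 ⇔ cos(2*x) = -1/4, i.e. 2*x = ±arccos(-1/4) + 2nπ; keep the solutions lying in [-π, π].
  ⇒ x = -pi + acos(-1/4)/2 ≈ -2.2299, -acos(-1/4)/2 ≈ -0.9117, acos(-1/4)/2 ≈ 0.9117, pi - acos(-1/4)/2 ≈ 2.2299

f''(x) = 8*sin(2*x)
Second-derivative test at each critical point:
  f''(-2.2299) = 7.7460 > 0 → local minimum
  f''(-0.9117) = -7.7460 < 0 → local maximum
  f''(0.9117) = 7.7460 > 0 → local minimum
  f''(2.2299) = -7.7460 < 0 → local maximum

Critical points: x = -pi + acos(-1/4)/2 ≈ -2.2299 (local minimum); x = -acos(-1/4)/2 ≈ -0.9117 (local maximum); x = acos(-1/4)/2 ≈ 0.9117 (local minimum); x = pi - acos(-1/4)/2 ≈ 2.2299 (local maximum)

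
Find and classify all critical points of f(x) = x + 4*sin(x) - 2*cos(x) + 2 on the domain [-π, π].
f'(x) = 2*sin(x) + 4*cos(x) + 1

Solve f'(x) = 0 on [-π, π]:
  f'(x) = 0 ⇔ 2*sin(x) + 4*cos(x) = -1. Write the left side as R·cos(x + φ) with R = √(4² + (-2)²) = 2*sqrt(5), cos φ = 2*sqrt(5)/5, sin φ = -sqrt(5)/5; then cos(x + φ) = -sqrt(5)/10. Solve for x and keep the solutions lying in [-π, π].
  ⇒ x = atan((-2*sqrt(19) - 1)/(-2 + sqrt(19))) ≈ -1.3327, atan((-1 + 2*sqrt(19))/(-sqrt(19) - 2)) + pi ≈ 2.2600

f''(x) = -4*sin(x) + 2*cos(x)
Second-derivative test at each critical point:
  f''(-1.3327) = 4.3589 > 0 → local minimum
  f''(2.2600) = -4.3589 < 0 → local maximum

Critical points: x = atan((-2*sqrt(19) - 1)/(-2 + sqrt(19))) ≈ -1.3327 (local minimum); x = atan((-1 + 2*sqrt(19))/(-sqrt(19) - 2)) + pi ≈ 2.2600 (local maximum)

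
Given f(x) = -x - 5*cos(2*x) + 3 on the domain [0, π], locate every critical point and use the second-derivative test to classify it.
f'(x) = 10*sin(2*x) - 1

Solve f'(x) = 0 on [0, π]:
  f'(x) = 0 ⇔ sin(2*x) = 1/10, i.e. 2*x = arcsin(1/10) + 2nπ or 2*x = π − arcsin(1/10) + 2nπ; keep the solutions lying in [0, π].
  ⇒ x = asin(1/10)/2 ≈ 0.0501, -asin(1/10)/2 + pi/2 ≈ 1.5207

f''(x) = 20*cos(2*x)
Second-derivative test at each critical point:
  f''(0.0501) = 19.8997 > 0 → local minimum
  f''(1.5207) = -19.8997 < 0 → local maximum

Critical points: x = asin(1/10)/2 ≈ 0.0501 (local minimum); x = -asin(1/10)/2 + pi/2 ≈ 1.5207 (local maximum)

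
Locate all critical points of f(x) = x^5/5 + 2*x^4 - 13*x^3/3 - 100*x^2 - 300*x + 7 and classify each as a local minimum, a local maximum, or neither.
f'(x) = x^4 + 8*x^3 - 13*x^2 - 200*x - 300

Solve f'(x) = 0:
  Factor: x^4 + 8*x^3 - 13*x^2 - 200*x - 300 = (x - 5)*(x + 2)*(x + 5)*(x + 6) = 0.
  ⇒ x = -6, -5, -2, 5

f''(x) = 4*x^3 + 24*x^2 - 26*x - 200
Second-derivative test at each critical point:
  f''(-6) = -44 < 0 → local maximum
  f''(-5) = 30 > 0 → local minimum
  f''(-2) = -84 < 0 → local maximum
  f''(5) = 770 > 0 → local minimum

Critical points: x = -6 (local maximum); x = -5 (local minimum); x = -2 (local maximum); x = 5 (local minimum)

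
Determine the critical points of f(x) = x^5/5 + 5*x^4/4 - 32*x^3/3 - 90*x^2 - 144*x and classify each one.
f'(x) = x^4 + 5*x^3 - 32*x^2 - 180*x - 144

Solve f'(x) = 0:
  Factor: x^4 + 5*x^3 - 32*x^2 - 180*x - 144 = (x - 6)*(x + 1)*(x + 4)*(x + 6) = 0.
  ⇒ x = -6, -4, -1, 6

f''(x) = 4*x^3 + 15*x^2 - 64*x - 180
Second-derivative test at each critical point:
  f''(-6) = -120 < 0 → local maximum
  f''(-4) = 60 > 0 → local minimum
  f''(-1) = -105 < 0 → local maximum
  f''(6) = 840 > 0 → local minimum

Critical points: x = -6 (local maximum); x = -4 (local minimum); x = -1 (local maximum); x = 6 (local minimum)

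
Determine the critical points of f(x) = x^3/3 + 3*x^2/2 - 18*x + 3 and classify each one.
f'(x) = x^2 + 3*x - 18

Solve f'(x) = 0:
  Factor: x^2 + 3*x - 18 = (x - 3)*(x + 6) = 0.
  ⇒ x = -6, 3

f''(x) = 2*x + 3
Second-derivative test at each critical point:
  f''(-6) = -9 < 0 → local maximum
  f''(3) = 9 > 0 → local minimum

Critical points: x = -6 (local maximum); x = 3 (local minimum)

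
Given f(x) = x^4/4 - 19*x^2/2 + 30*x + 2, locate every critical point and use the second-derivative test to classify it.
f'(x) = x^3 - 19*x + 30

Solve f'(x) = 0:
  Factor: x^3 - 19*x + 30 = (x - 3)*(x - 2)*(x + 5) = 0.
  ⇒ x = -5, 2, 3

f''(x) = 3*x^2 - 19
Second-derivative test at each critical point:
  f''(-5) = 56 > 0 → local minimum
  f''(2) = -7 < 0 → local maximum
  f''(3) = 8 > 0 → local minimum

Critical points: x = -5 (local minimum); x = 2 (local maximum); x = 3 (local minimum)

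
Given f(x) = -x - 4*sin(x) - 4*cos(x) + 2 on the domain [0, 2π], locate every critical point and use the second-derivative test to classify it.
f'(x) = -4*sqrt(2)*cos(x + pi/4) - 1

Solve f'(x) = 0 on [0, 2π]:
  f'(x) = 0 ⇔ 4*sin(x) - 4*cos(x) = 1. Write the left side as R·cos(x + φ) with R = √((-4)² + (-4)²) = 4*sqrt(2), cos φ = -sqrt(2)/2, sin φ = -sqrt(2)/2; then cos(x + φ) = sqrt(2)/8. Solve for x and keep the solutions lying in [0, 2π].
  ⇒ x = atan((1 + sqrt(31))/(-1 + sqrt(31))) ≈ 0.9631, atan((1 - sqrt(31))/(-sqrt(31) - 1)) + pi ≈ 3.7493

f''(x) = 4*sqrt(2)*sin(x + pi/4)
Second-derivative test at each critical point:
  f''(0.9631) = 5.5678 > 0 → local minimum
  f''(3.7493) = -5.5678 < 0 → local maximum

Critical points: x = atan((1 + sqrt(31))/(-1 + sqrt(31))) ≈ 0.9631 (local minimum); x = atan((1 - sqrt(31))/(-sqrt(31) - 1)) + pi ≈ 3.7493 (local maximum)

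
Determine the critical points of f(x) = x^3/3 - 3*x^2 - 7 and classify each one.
f'(x) = x*(x - 6)

Solve f'(x) = 0:
  Factor: x^2 - 6*x = x*(x - 6) = 0.
  ⇒ x = 0, 6

f''(x) = 2*x - 6
Second-derivative test at each critical point:
  f''(0) = -6 < 0 → local maximum
  f''(6) = 6 > 0 → local minimum

Critical points: x = 0 (local maximum); x = 6 (local minimum)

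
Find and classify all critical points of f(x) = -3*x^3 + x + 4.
f'(x) = 1 - 9*x^2

Solve f'(x) = 0:
  Factor: 1 - 9*x^2 = -(3*x - 1)*(3*x + 1) = 0.
  ⇒ x = -1/3, 1/3

f''(x) = -18*x
Second-derivative test at each critical point:
  f''(-1/3) = 6 > 0 → local minimum
  f''(1/3) = -6 < 0 → local maximum

Critical points: x = -1/3 (local minimum); x = 1/3 (local maximum)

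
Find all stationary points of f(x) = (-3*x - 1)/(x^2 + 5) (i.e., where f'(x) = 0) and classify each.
f'(x) = (3*x^2 + 2*x - 15)/(x^4 + 10*x^2 + 25)

Solve f'(x) = 0:
  f'(x) = (3*x^2 + 2*x - 15)/(x^2 + 5)^2; the denominator is positive wherever f is defined, so f'(x) = 0 ⇔ 3*x^2 + 2*x - 15 = 0.
  3*x^2 + 2*x - 15 = 0 has no rational roots; quadratic formula: x = (-2 ± √184)/6.
  ⇒ x = -sqrt(46)/3 - 1/3 ≈ -2.5941, -1/3 + sqrt(46)/3 ≈ 1.9274

f''(x) = 2*(-4*x^2*(3*x + 1) + (9*x + 1)*(x^2 + 5))/(x^2 + 5)^3
Second-derivative test at each critical point:
  f''(-2.5941) = -0.0986 < 0 → local maximum
  f''(1.9274) = 0.1786 > 0 → local minimum

Critical points: x = -sqrt(46)/3 - 1/3 ≈ -2.5941 (local maximum); x = -1/3 + sqrt(46)/3 ≈ 1.9274 (local minimum)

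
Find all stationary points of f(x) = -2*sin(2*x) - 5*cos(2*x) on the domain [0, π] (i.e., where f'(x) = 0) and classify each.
f'(x) = 10*sin(2*x) - 4*cos(2*x)

Solve f'(x) = 0 on [0, π]:
  f'(x) = 0 ⇔ -2*cos(2*x) = -5*sin(2*x) ⇔ tan(2*x) = 2/5, i.e. 2*x = arctan(2/5) + nπ; keep the solutions lying in [0, π].
  ⇒ x = atan(2/5)/2 ≈ 0.1903, atan(2/5)/2 + pi/2 ≈ 1.7610

f''(x) = 8*sin(2*x) + 20*cos(2*x)
Second-derivative test at each critical point:
  f''(0.1903) = 21.5407 > 0 → local minimum
  f''(1.7610) = -21.5407 < 0 → local maximum

Critical points: x = atan(2/5)/2 ≈ 0.1903 (local minimum); x = atan(2/5)/2 + pi/2 ≈ 1.7610 (local maximum)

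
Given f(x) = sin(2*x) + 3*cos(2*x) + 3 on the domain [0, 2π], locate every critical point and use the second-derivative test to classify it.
f'(x) = -6*sin(2*x) + 2*cos(2*x)

Solve f'(x) = 0 on [0, 2π]:
  f'(x) = 0 ⇔ cos(2*x) = 3*sin(2*x) ⇔ tan(2*x) = 1/3, i.e. 2*x = arctan(1/3) + nπ; keep the solutions lying in [0, 2π].
  ⇒ x = atan(1/3)/2 ≈ 0.1609, atan(1/3)/2 + pi/2 ≈ 1.7317, atan(1/3)/2 + pi ≈ 3.3025, atan(1/3)/2 + 3*pi/2 ≈ 4.8733

f''(x) = -4*sin(2*x) - 12*cos(2*x)
Second-derivative test at each critical point:
  f''(0.1609) = -12.6491 < 0 → local maximum
  f''(1.7317) = 12.6491 > 0 → local minimum
  f''(3.3025) = -12.6491 < 0 → local maximum
  f''(4.8733) = 12.6491 > 0 → local minimum

Critical points: x = atan(1/3)/2 ≈ 0.1609 (local maximum); x = atan(1/3)/2 + pi/2 ≈ 1.7317 (local minimum); x = atan(1/3)/2 + pi ≈ 3.3025 (local maximum); x = atan(1/3)/2 + 3*pi/2 ≈ 4.8733 (local minimum)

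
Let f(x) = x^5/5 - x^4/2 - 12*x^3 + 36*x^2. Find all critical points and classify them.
f'(x) = x*(x^3 - 2*x^2 - 36*x + 72)

Solve f'(x) = 0:
  Factor: x^4 - 2*x^3 - 36*x^2 + 72*x = x*(x - 6)*(x - 2)*(x + 6) = 0.
  ⇒ x = -6, 0, 2, 6

f''(x) = 4*x^3 - 6*x^2 - 72*x + 72
Second-derivative test at each critical point:
  f''(-6) = -576 < 0 → local maximum
  f''(0) = 72 > 0 → local minimum
  f''(2) = -64 < 0 → local maximum
  f''(6) = 288 > 0 → local minimum

Critical points: x = -6 (local maximum); x = 0 (local minimum); x = 2 (local maximum); x = 6 (local minimum)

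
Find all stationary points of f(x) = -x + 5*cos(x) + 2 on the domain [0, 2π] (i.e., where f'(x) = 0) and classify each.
f'(x) = -5*sin(x) - 1

Solve f'(x) = 0 on [0, 2π]:
  f'(x) = 0 ⇔ sin(x) = -1/5, i.e. x = arcsin(-1/5) + 2nπ or x = π − arcsin(-1/5) + 2nπ; keep the solutions lying in [0, 2π].
  ⇒ x = asin(1/5) + pi ≈ 3.3430, -asin(1/5) + 2*pi ≈ 6.0818

f''(x) = -5*cos(x)
Second-derivative test at each critical point:
  f''(3.3430) = 4.8990 > 0 → local minimum
  f''(6.0818) = -4.8990 < 0 → local maximum

Critical points: x = asin(1/5) + pi ≈ 3.3430 (local minimum); x = -asin(1/5) + 2*pi ≈ 6.0818 (local maximum)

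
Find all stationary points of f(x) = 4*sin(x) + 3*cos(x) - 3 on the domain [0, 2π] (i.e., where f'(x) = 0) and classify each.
f'(x) = -3*sin(x) + 4*cos(x)

Solve f'(x) = 0 on [0, 2π]:
  f'(x) = 0 ⇔ 4*cos(x) = 3*sin(x) ⇔ tan(x) = 4/3, i.e. x = arctan(4/3) + nπ; keep the solutions lying in [0, 2π].
  ⇒ x = atan(4/3) ≈ 0.9273, atan(4/3) + pi ≈ 4.0689

f''(x) = -4*sin(x) - 3*cos(x)
Second-derivative test at each critical point:
  f''(0.9273) = -5 < 0 → local maximum
  f''(4.0689) = 5 > 0 → local minimum

Critical points: x = atan(4/3) ≈ 0.9273 (local maximum); x = atan(4/3) + pi ≈ 4.0689 (local minimum)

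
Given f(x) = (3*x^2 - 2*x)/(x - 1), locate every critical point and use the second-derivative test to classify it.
f'(x) = (3*x^2 - 6*x + 2)/(x^2 - 2*x + 1)

Solve f'(x) = 0:
  f'(x) = (3*x^2 - 6*x + 2)/(x - 1)^2; the denominator is positive wherever f is defined, so f'(x) = 0 ⇔ 3*x^2 - 6*x + 2 = 0.
  3*x^2 - 6*x + 2 = 0 has no rational roots; quadratic formula: x = (6 ± √12)/6.
  ⇒ x = 1 - sqrt(3)/3 ≈ 0.4226, sqrt(3)/3 + 1 ≈ 1.5774

f''(x) = 2/(x^3 - 3*x^2 + 3*x - 1)
Second-derivative test at each critical point:
  f''(0.4226) = -10.3923 < 0 → local maximum
  f''(1.5774) = 10.3923 > 0 → local minimum

Critical points: x = 1 - sqrt(3)/3 ≈ 0.4226 (local maximum); x = sqrt(3)/3 + 1 ≈ 1.5774 (local minimum)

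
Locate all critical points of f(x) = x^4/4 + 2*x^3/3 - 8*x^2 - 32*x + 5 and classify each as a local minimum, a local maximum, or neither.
f'(x) = x^3 + 2*x^2 - 16*x - 32

Solve f'(x) = 0:
  Factor: x^3 + 2*x^2 - 16*x - 32 = (x - 4)*(x + 2)*(x + 4) = 0.
  ⇒ x = -4, -2, 4

f''(x) = 3*x^2 + 4*x - 16
Second-derivative test at each critical point:
  f''(-4) = 16 > 0 → local minimum
  f''(-2) = -12 < 0 → local maximum
  f''(4) = 48 > 0 → local minimum

Critical points: x = -4 (local minimum); x = -2 (local maximum); x = 4 (local minimum)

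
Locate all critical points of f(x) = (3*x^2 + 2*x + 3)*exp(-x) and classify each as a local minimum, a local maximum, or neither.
f'(x) = (-3*x^2 + 4*x - 1)*exp(-x)

Solve f'(x) = 0:
  f'(x) = (-3*x^2 + 4*x - 1)·exp(-x) and exp(-x) > 0 for every x, so f'(x) = 0 ⇔ -3*x^2 + 4*x - 1 = 0.
  Factor: -3*x^2 + 4*x - 1 = -(x - 1)*(3*x - 1) = 0.
  ⇒ x = 1/3, 1

f''(x) = (3*x^2 - 10*x + 5)*exp(-x)
Second-derivative test at each critical point:
  f''(1/3) = 1.4331 > 0 → local minimum
  f''(1) = -0.7358 < 0 → local maximum

Critical points: x = 1/3 (local minimum); x = 1 (local maximum)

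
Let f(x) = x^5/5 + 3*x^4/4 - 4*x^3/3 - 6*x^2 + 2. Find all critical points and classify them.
f'(x) = x*(x^3 + 3*x^2 - 4*x - 12)

Solve f'(x) = 0:
  Factor: x^4 + 3*x^3 - 4*x^2 - 12*x = x*(x - 2)*(x + 2)*(x + 3) = 0.
  ⇒ x = -3, -2, 0, 2

f''(x) = 4*x^3 + 9*x^2 - 8*x - 12
Second-derivative test at each critical point:
  f''(-3) = -15 < 0 → local maximum
  f''(-2) = 8 > 0 → local minimum
  f''(0) = -12 < 0 → local maximum
  f''(2) = 40 > 0 → local minimum

Critical points: x = -3 (local maximum); x = -2 (local minimum); x = 0 (local maximum); x = 2 (local minimum)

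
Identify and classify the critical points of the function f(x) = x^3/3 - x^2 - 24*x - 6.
f'(x) = x^2 - 2*x - 24

Solve f'(x) = 0:
  Factor: x^2 - 2*x - 24 = (x - 6)*(x + 4) = 0.
  ⇒ x = -4, 6

f''(x) = 2*x - 2
Second-derivative test at each critical point:
  f''(-4) = -10 < 0 → local maximum
  f''(6) = 10 > 0 → local minimum

Critical points: x = -4 (local maximum); x = 6 (local minimum)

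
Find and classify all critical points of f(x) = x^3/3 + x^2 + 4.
f'(x) = x*(x + 2)

Solve f'(x) = 0:
  Factor: x^2 + 2*x = x*(x + 2) = 0.
  ⇒ x = -2, 0

f''(x) = 2*x + 2
Second-derivative test at each critical point:
  f''(-2) = -2 < 0 → local maximum
  f''(0) = 2 > 0 → local minimum

Critical points: x = -2 (local maximum); x = 0 (local minimum)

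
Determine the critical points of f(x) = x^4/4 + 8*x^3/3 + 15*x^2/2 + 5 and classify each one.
f'(x) = x*(x^2 + 8*x + 15)

Solve f'(x) = 0:
  Factor: x^3 + 8*x^2 + 15*x = x*(x + 3)*(x + 5) = 0.
  ⇒ x = -5, -3, 0

f''(x) = 3*x^2 + 16*x + 15
Second-derivative test at each critical point:
  f''(-5) = 10 > 0 → local minimum
  f''(-3) = -6 < 0 → local maximum
  f''(0) = 15 > 0 → local minimum

Critical points: x = -5 (local minimum); x = -3 (local maximum); x = 0 (local minimum)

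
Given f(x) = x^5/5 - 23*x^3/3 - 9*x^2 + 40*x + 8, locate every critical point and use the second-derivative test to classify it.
f'(x) = x^4 - 23*x^2 - 18*x + 40

Solve f'(x) = 0:
  Factor: x^4 - 23*x^2 - 18*x + 40 = (x - 5)*(x - 1)*(x + 2)*(x + 4) = 0.
  ⇒ x = -4, -2, 1, 5

f''(x) = 4*x^3 - 46*x - 18
Second-derivative test at each critical point:
  f''(-4) = -90 < 0 → local maximum
  f''(-2) = 42 > 0 → local minimum
  f''(1) = -60 < 0 → local maximum
  f''(5) = 252 > 0 → local minimum

Critical points: x = -4 (local maximum); x = -2 (local minimum); x = 1 (local maximum); x = 5 (local minimum)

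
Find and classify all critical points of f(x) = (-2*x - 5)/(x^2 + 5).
f'(x) = 2*(x^2 + 5*x - 5)/(x^4 + 10*x^2 + 25)

Solve f'(x) = 0:
  f'(x) = 2*(x^2 + 5*x - 5)/(x^2 + 5)^2; the denominator is positive wherever f is defined, so f'(x) = 0 ⇔ 2*x^2 + 10*x - 10 = 0.
  Factor: 2*x^2 + 10*x - 10 = 2*(x^2 + 5*x - 5); x^2 + 5*x - 5 = 0 has no rational roots; quadratic formula: x = (-5 ± √45)/2.
  ⇒ x = -3*sqrt(5)/2 - 5/2 ≈ -5.8541, -5/2 + 3*sqrt(5)/2 ≈ 0.8541

f''(x) = 2*(-4*x^2*(2*x + 5) + (6*x + 5)*(x^2 + 5))/(x^2 + 5)^3
Second-derivative test at each critical point:
  f''(-5.8541) = -0.0087 < 0 → local maximum
  f''(0.8541) = 0.4087 > 0 → local minimum

Critical points: x = -3*sqrt(5)/2 - 5/2 ≈ -5.8541 (local maximum); x = -5/2 + 3*sqrt(5)/2 ≈ 0.8541 (local minimum)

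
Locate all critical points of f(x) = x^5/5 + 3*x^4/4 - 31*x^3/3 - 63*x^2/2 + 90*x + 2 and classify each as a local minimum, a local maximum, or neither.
f'(x) = x^4 + 3*x^3 - 31*x^2 - 63*x + 90

Solve f'(x) = 0:
  Factor: x^4 + 3*x^3 - 31*x^2 - 63*x + 90 = (x - 5)*(x - 1)*(x + 3)*(x + 6) = 0.
  ⇒ x = -6, -3, 1, 5

f''(x) = 4*x^3 + 9*x^2 - 62*x - 63
Second-derivative test at each critical point:
  f''(-6) = -231 < 0 → local maximum
  f''(-3) = 96 > 0 → local minimum
  f''(1) = -112 < 0 → local maximum
  f''(5) = 352 > 0 → local minimum

Critical points: x = -6 (local maximum); x = -3 (local minimum); x = 1 (local maximum); x = 5 (local minimum)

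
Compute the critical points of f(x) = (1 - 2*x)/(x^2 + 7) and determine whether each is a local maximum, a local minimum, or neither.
f'(x) = 2*(x^2 - x - 7)/(x^4 + 14*x^2 + 49)

Solve f'(x) = 0:
  f'(x) = 2*(x^2 - x - 7)/(x^2 + 7)^2; the denominator is positive wherever f is defined, so f'(x) = 0 ⇔ 2*x^2 - 2*x - 14 = 0.
  Factor: 2*x^2 - 2*x - 14 = 2*(x^2 - x - 7); x^2 - x - 7 = 0 has no rational roots; quadratic formula: x = (1 ± √29)/2.
  ⇒ x = 1/2 - sqrt(29)/2 ≈ -2.1926, 1/2 + sqrt(29)/2 ≈ 3.1926

f''(x) = 2*(4*x^2*(1 - 2*x) + (6*x - 1)*(x^2 + 7))/(x^2 + 7)^3
Second-derivative test at each critical point:
  f''(-2.1926) = -0.0773 < 0 → local maximum
  f''(3.1926) = 0.0364 > 0 → local minimum

Critical points: x = 1/2 - sqrt(29)/2 ≈ -2.1926 (local maximum); x = 1/2 + sqrt(29)/2 ≈ 3.1926 (local minimum)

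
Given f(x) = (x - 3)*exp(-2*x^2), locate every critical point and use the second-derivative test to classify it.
f'(x) = (-4*x*(x - 3) + 1)*exp(-2*x^2)

Solve f'(x) = 0:
  f'(x) = (-4*x^2 + 12*x + 1)·exp(-2*x^2) and exp(-2*x^2) > 0 for every x, so f'(x) = 0 ⇔ -4*x^2 + 12*x + 1 = 0.
  4*x^2 - 12*x - 1 = 0 has no rational roots; quadratic formula: x = (12 ± √160)/8.
  ⇒ x = 3/2 - sqrt(10)/2 ≈ -0.0811, 3/2 + sqrt(10)/2 ≈ 3.0811

f''(x) = 4*(4*x^2*(x - 3) - 3*x + 3)*exp(-2*x^2)
Second-derivative test at each critical point:
  f''(-0.0811) = 12.4837 > 0 → local minimum
  f''(3.0811) = -7.181e-08 < 0 → local maximum

Critical points: x = 3/2 - sqrt(10)/2 ≈ -0.0811 (local minimum); x = 3/2 + sqrt(10)/2 ≈ 3.0811 (local maximum)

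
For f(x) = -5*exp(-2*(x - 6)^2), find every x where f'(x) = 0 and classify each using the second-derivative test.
f'(x) = 20*(x - 6)*exp(-2*(x - 6)^2)

Solve f'(x) = 0:
  f'(x) = (20*x - 120)·exp(-2*(x - 6)^2) and exp(-2*(x - 6)^2) > 0 for every x, so f'(x) = 0 ⇔ 20*x - 120 = 0.
  Factor: 20*x - 120 = 20*(x - 6) = 0.
  ⇒ x = 6

f''(x) = 20*(1 - 4*(x - 6)^2)*exp(-2*(x - 6)^2)
Second-derivative test at each critical point:
  f''(6) = 20 > 0 → local minimum

Critical points: x = 6 (local minimum)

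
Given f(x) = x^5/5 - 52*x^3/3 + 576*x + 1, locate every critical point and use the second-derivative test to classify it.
f'(x) = x^4 - 52*x^2 + 576

Solve f'(x) = 0:
  Factor: x^4 - 52*x^2 + 576 = (x - 6)*(x - 4)*(x + 4)*(x + 6) = 0.
  ⇒ x = -6, -4, 4, 6

f''(x) = 4*x*(x^2 - 26)
Second-derivative test at each critical point:
  f''(-6) = -240 < 0 → local maximum
  f''(-4) = 160 > 0 → local minimum
  f''(4) = -160 < 0 → local maximum
  f''(6) = 240 > 0 → local minimum

Critical points: x = -6 (local maximum); x = -4 (local minimum); x = 4 (local maximum); x = 6 (local minimum)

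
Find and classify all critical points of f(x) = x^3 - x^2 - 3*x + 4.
f'(x) = 3*x^2 - 2*x - 3

Solve f'(x) = 0:
  3*x^2 - 2*x - 3 = 0 has no rational roots; quadratic formula: x = (2 ± √40)/6.
  ⇒ x = 1/3 - sqrt(10)/3 ≈ -0.7208, 1/3 + sqrt(10)/3 ≈ 1.3874

f''(x) = 6*x - 2
Second-derivative test at each critical point:
  f''(-0.7208) = -6.3246 < 0 → local maximum
  f''(1.3874) = 6.3246 > 0 → local minimum

Critical points: x = 1/3 - sqrt(10)/3 ≈ -0.7208 (local maximum); x = 1/3 + sqrt(10)/3 ≈ 1.3874 (local minimum)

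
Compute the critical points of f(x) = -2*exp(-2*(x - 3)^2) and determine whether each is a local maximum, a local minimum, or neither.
f'(x) = 8*(x - 3)*exp(-2*(x - 3)^2)

Solve f'(x) = 0:
  f'(x) = (8*x - 24)·exp(-2*(x - 3)^2) and exp(-2*(x - 3)^2) > 0 for every x, so f'(x) = 0 ⇔ 8*x - 24 = 0.
  Factor: 8*x - 24 = 8*(x - 3) = 0.
  ⇒ x = 3

f''(x) = 8*(1 - 4*(x - 3)^2)*exp(-2*(x - 3)^2)
Second-derivative test at each critical point:
  f''(3) = 8 > 0 → local minimum

Critical points: x = 3 (local minimum)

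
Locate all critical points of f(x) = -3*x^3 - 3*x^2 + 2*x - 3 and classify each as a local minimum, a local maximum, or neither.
f'(x) = -9*x^2 - 6*x + 2

Solve f'(x) = 0:
  9*x^2 + 6*x - 2 = 0 has no rational roots; quadratic formula: x = (-6 ± √108)/18.
  ⇒ x = -sqrt(3)/3 - 1/3 ≈ -0.9107, -1/3 + sqrt(3)/3 ≈ 0.2440

f''(x) = -18*x - 6
Second-derivative test at each critical point:
  f''(-0.9107) = 10.3923 > 0 → local minimum
  f''(0.2440) = -10.3923 < 0 → local maximum

Critical points: x = -sqrt(3)/3 - 1/3 ≈ -0.9107 (local minimum); x = -1/3 + sqrt(3)/3 ≈ 0.2440 (local maximum)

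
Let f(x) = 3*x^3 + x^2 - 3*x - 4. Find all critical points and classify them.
f'(x) = 9*x^2 + 2*x - 3

Solve f'(x) = 0:
  9*x^2 + 2*x - 3 = 0 has no rational roots; quadratic formula: x = (-2 ± √112)/18.
  ⇒ x = -2*sqrt(7)/9 - 1/9 ≈ -0.6991, -1/9 + 2*sqrt(7)/9 ≈ 0.4768

f''(x) = 18*x + 2
Second-derivative test at each critical point:
  f''(-0.6991) = -10.5830 < 0 → local maximum
  f''(0.4768) = 10.5830 > 0 → local minimum

Critical points: x = -2*sqrt(7)/9 - 1/9 ≈ -0.6991 (local maximum); x = -1/9 + 2*sqrt(7)/9 ≈ 0.4768 (local minimum)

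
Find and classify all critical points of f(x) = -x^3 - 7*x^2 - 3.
f'(x) = x*(-3*x - 14)

Solve f'(x) = 0:
  Factor: -3*x^2 - 14*x = -x*(3*x + 14) = 0.
  ⇒ x = -14/3, 0

f''(x) = -6*x - 14
Second-derivative test at each critical point:
  f''(-14/3) = 14 > 0 → local minimum
  f''(0) = -14 < 0 → local maximum

Critical points: x = -14/3 (local minimum); x = 0 (local maximum)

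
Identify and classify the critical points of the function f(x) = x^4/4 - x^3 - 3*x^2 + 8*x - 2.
f'(x) = x^3 - 3*x^2 - 6*x + 8

Solve f'(x) = 0:
  Factor: x^3 - 3*x^2 - 6*x + 8 = (x - 4)*(x - 1)*(x + 2) = 0.
  ⇒ x = -2, 1, 4

f''(x) = 3*x^2 - 6*x - 6
Second-derivative test at each critical point:
  f''(-2) = 18 > 0 → local minimum
  f''(1) = -9 < 0 → local maximum
  f''(4) = 18 > 0 → local minimum

Critical points: x = -2 (local minimum); x = 1 (local maximum); x = 4 (local minimum)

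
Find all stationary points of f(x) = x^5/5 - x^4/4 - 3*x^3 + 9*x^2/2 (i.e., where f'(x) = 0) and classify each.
f'(x) = x*(x^3 - x^2 - 9*x + 9)

Solve f'(x) = 0:
  Factor: x^4 - x^3 - 9*x^2 + 9*x = x*(x - 3)*(x - 1)*(x + 3) = 0.
  ⇒ x = -3, 0, 1, 3

f''(x) = 4*x^3 - 3*x^2 - 18*x + 9
Second-derivative test at each critical point:
  f''(-3) = -72 < 0 → local maximum
  f''(0) = 9 > 0 → local minimum
  f''(1) = -8 < 0 → local maximum
  f''(3) = 36 > 0 → local minimum

Critical points: x = -3 (local maximum); x = 0 (local minimum); x = 1 (local maximum); x = 3 (local minimum)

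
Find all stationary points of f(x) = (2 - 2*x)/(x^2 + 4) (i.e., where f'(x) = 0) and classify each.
f'(x) = 2*(-x^2 + 2*x*(x - 1) - 4)/(x^2 + 4)^2

Solve f'(x) = 0:
  f'(x) = 2*(x^2 - 2*x - 4)/(x^2 + 4)^2; the denominator is positive wherever f is defined, so f'(x) = 0 ⇔ 2*x^2 - 4*x - 8 = 0.
  Factor: 2*x^2 - 4*x - 8 = 2*(x^2 - 2*x - 4); x^2 - 2*x - 4 = 0 has no rational roots; quadratic formula: x = (2 ± √20)/2.
  ⇒ x = 1 - sqrt(5) ≈ -1.2361, 1 + sqrt(5) ≈ 3.2361

f''(x) = 4*(4*x^2*(1 - x) + (3*x - 1)*(x^2 + 4))/(x^2 + 4)^3
Second-derivative test at each critical point:
  f''(-1.2361) = -0.2927 < 0 → local maximum
  f''(3.2361) = 0.0427 > 0 → local minimum

Critical points: x = 1 - sqrt(5) ≈ -1.2361 (local maximum); x = 1 + sqrt(5) ≈ 3.2361 (local minimum)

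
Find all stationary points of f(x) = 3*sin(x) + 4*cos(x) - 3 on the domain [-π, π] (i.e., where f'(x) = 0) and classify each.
f'(x) = -4*sin(x) + 3*cos(x)

Solve f'(x) = 0 on [-π, π]:
  f'(x) = 0 ⇔ 3*cos(x) = 4*sin(x) ⇔ tan(x) = 3/4, i.e. x = arctan(3/4) + nπ; keep the solutions lying in [-π, π].
  ⇒ x = -pi + atan(3/4) ≈ -2.4981, atan(3/4) ≈ 0.6435

f''(x) = -3*sin(x) - 4*cos(x)
Second-derivative test at each critical point:
  f''(-2.4981) = 5 > 0 → local minimum
  f''(0.6435) = -5 < 0 → local maximum

Critical points: x = -pi + atan(3/4) ≈ -2.4981 (local minimum); x = atan(3/4) ≈ 0.6435 (local maximum)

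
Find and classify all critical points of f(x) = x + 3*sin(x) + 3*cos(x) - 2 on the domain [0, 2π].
f'(x) = 3*sqrt(2)*cos(x + pi/4) + 1

Solve f'(x) = 0 on [0, 2π]:
  f'(x) = 0 ⇔ -3*sin(x) + 3*cos(x) = -1. Write the left side as R·cos(x + φ) with R = √(3² + 3²) = 3*sqrt(2), cos φ = sqrt(2)/2, sin φ = sqrt(2)/2; then cos(x + φ) = -sqrt(2)/6. Solve for x and keep the solutions lying in [0, 2π].
  ⇒ x = atan((1 + sqrt(17))/(-1 + sqrt(17))) ≈ 1.0233, atan((1 - sqrt(17))/(-sqrt(17) - 1)) + pi ≈ 3.6890

f''(x) = -3*sqrt(2)*sin(x + pi/4)
Second-derivative test at each critical point:
  f''(1.0233) = -4.1231 < 0 → local maximum
  f''(3.6890) = 4.1231 > 0 → local minimum

Critical points: x = atan((1 + sqrt(17))/(-1 + sqrt(17))) ≈ 1.0233 (local maximum); x = atan((1 - sqrt(17))/(-sqrt(17) - 1)) + pi ≈ 3.6890 (local minimum)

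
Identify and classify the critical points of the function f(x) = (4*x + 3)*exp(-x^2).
f'(x) = 2*(-x*(4*x + 3) + 2)*exp(-x^2)

Solve f'(x) = 0:
  f'(x) = (-8*x^2 - 6*x + 4)·exp(-x^2) and exp(-x^2) > 0 for every x, so f'(x) = 0 ⇔ -8*x^2 - 6*x + 4 = 0.
  Factor: -8*x^2 - 6*x + 4 = -2*(4*x^2 + 3*x - 2); 4*x^2 + 3*x - 2 = 0 has no rational roots; quadratic formula: x = (-3 ± √41)/8.
  ⇒ x = -sqrt(41)/8 - 3/8 ≈ -1.1754, -3/8 + sqrt(41)/8 ≈ 0.4254

f''(x) = 2*(2*x^2*(4*x + 3) - 12*x - 3)*exp(-x^2)
Second-derivative test at each critical point:
  f''(-1.1754) = 3.2168 > 0 → local minimum
  f''(0.4254) = -10.6864 < 0 → local maximum

Critical points: x = -sqrt(41)/8 - 3/8 ≈ -1.1754 (local minimum); x = -3/8 + sqrt(41)/8 ≈ 0.4254 (local maximum)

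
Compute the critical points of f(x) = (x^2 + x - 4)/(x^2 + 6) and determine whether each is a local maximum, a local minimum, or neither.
f'(x) = (-x^2 + 20*x + 6)/(x^4 + 12*x^2 + 36)

Solve f'(x) = 0:
  f'(x) = -(x^2 - 20*x - 6)/(x^2 + 6)^2; the denominator is positive wherever f is defined, so f'(x) = 0 ⇔ -x^2 + 20*x + 6 = 0.
  x^2 - 20*x - 6 = 0 has no rational roots; quadratic formula: x = (20 ± √424)/2.
  ⇒ x = 10 - sqrt(106) ≈ -0.2956, 10 + sqrt(106) ≈ 20.2956

f''(x) = 2*(x^3 - 30*x^2 - 18*x + 60)/(x^6 + 18*x^4 + 108*x^2 + 216)
Second-derivative test at each critical point:
  f''(-0.2956) = 0.5557 > 0 → local minimum
  f''(20.2956) = -1.179e-04 < 0 → local maximum

Critical points: x = 10 - sqrt(106) ≈ -0.2956 (local minimum); x = 10 + sqrt(106) ≈ 20.2956 (local maximum)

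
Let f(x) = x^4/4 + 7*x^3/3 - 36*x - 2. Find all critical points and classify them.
f'(x) = x^3 + 7*x^2 - 36

Solve f'(x) = 0:
  Factor: x^3 + 7*x^2 - 36 = (x - 2)*(x + 3)*(x + 6) = 0.
  ⇒ x = -6, -3, 2

f''(x) = x*(3*x + 14)
Second-derivative test at each critical point:
  f''(-6) = 24 > 0 → local minimum
  f''(-3) = -15 < 0 → local maximum
  f''(2) = 40 > 0 → local minimum

Critical points: x = -6 (local minimum); x = -3 (local maximum); x = 2 (local minimum)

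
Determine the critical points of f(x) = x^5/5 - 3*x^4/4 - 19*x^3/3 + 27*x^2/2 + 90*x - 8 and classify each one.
f'(x) = x^4 - 3*x^3 - 19*x^2 + 27*x + 90

Solve f'(x) = 0:
  Factor: x^4 - 3*x^3 - 19*x^2 + 27*x + 90 = (x - 5)*(x - 3)*(x + 2)*(x + 3) = 0.
  ⇒ x = -3, -2, 3, 5

f''(x) = 4*x^3 - 9*x^2 - 38*x + 27
Second-derivative test at each critical point:
  f''(-3) = -48 < 0 → local maximum
  f''(-2) = 35 > 0 → local minimum
  f''(3) = -60 < 0 → local maximum
  f''(5) = 112 > 0 → local minimum

Critical points: x = -3 (local maximum); x = -2 (local minimum); x = 3 (local maximum); x = 5 (local minimum)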